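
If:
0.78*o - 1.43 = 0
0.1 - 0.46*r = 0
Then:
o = 1.83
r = 0.22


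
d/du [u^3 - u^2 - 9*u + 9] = 3*u^2 - 2*u - 9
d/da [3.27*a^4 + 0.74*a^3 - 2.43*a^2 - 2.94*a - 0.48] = 13.08*a^3 + 2.22*a^2 - 4.86*a - 2.94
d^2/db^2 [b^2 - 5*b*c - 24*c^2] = 2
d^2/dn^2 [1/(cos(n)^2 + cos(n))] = (-(1 - cos(2*n))^2 + 15*cos(n)/4 - 3*cos(2*n)/2 - 3*cos(3*n)/4 + 9/2)/((cos(n) + 1)^3*cos(n)^3)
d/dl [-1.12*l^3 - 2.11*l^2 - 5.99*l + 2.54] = -3.36*l^2 - 4.22*l - 5.99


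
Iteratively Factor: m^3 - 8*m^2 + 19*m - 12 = (m - 3)*(m^2 - 5*m + 4) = (m - 3)*(m - 1)*(m - 4)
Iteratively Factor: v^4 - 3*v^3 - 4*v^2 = (v - 4)*(v^3 + v^2) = v*(v - 4)*(v^2 + v) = v*(v - 4)*(v + 1)*(v)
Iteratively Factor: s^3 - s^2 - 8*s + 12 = (s + 3)*(s^2 - 4*s + 4) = (s - 2)*(s + 3)*(s - 2)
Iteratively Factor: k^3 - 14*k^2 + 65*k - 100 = (k - 5)*(k^2 - 9*k + 20) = (k - 5)^2*(k - 4)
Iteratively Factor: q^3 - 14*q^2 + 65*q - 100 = (q - 5)*(q^2 - 9*q + 20) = (q - 5)^2*(q - 4)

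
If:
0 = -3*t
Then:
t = 0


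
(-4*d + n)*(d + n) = -4*d^2 - 3*d*n + n^2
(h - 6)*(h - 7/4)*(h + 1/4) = h^3 - 15*h^2/2 + 137*h/16 + 21/8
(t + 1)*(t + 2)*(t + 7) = t^3 + 10*t^2 + 23*t + 14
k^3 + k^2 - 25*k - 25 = (k - 5)*(k + 1)*(k + 5)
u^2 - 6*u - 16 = (u - 8)*(u + 2)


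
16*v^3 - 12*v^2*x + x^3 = (-2*v + x)^2*(4*v + x)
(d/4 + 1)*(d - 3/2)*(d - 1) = d^3/4 + 3*d^2/8 - 17*d/8 + 3/2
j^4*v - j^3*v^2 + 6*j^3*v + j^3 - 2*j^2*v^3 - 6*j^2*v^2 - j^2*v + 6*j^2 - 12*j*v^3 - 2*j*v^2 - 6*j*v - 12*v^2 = (j + 6)*(j - 2*v)*(j + v)*(j*v + 1)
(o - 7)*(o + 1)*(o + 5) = o^3 - o^2 - 37*o - 35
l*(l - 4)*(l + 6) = l^3 + 2*l^2 - 24*l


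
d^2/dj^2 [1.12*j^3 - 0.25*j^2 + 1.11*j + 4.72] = 6.72*j - 0.5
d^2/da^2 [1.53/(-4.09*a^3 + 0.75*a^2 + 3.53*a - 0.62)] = ((37.5462*a - 2.295)*(4.09*a^3 - 0.75*a^2 - 3.53*a + 0.62) - 1.53*(-24.54*a^2 + 3.0*a + 7.06)*(-12.27*a^2 + 1.5*a + 3.53))/(4.09*a^3 - 0.75*a^2 - 3.53*a + 0.62)^3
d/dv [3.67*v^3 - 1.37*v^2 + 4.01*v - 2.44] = 11.01*v^2 - 2.74*v + 4.01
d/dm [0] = 0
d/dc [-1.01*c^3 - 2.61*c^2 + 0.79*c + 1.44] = -3.03*c^2 - 5.22*c + 0.79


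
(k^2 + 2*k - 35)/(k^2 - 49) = (k - 5)/(k - 7)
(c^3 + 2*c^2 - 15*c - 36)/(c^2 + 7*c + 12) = (c^2 - c - 12)/(c + 4)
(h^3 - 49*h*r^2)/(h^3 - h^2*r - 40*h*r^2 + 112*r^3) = h*(h - 7*r)/(h^2 - 8*h*r + 16*r^2)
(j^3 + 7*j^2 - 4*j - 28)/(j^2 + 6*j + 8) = (j^2 + 5*j - 14)/(j + 4)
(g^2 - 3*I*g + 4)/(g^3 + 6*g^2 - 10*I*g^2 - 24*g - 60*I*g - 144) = (g + I)/(g^2 + 6*g*(1 - I) - 36*I)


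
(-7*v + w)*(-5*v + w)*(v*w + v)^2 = 35*v^4*w^2 + 70*v^4*w + 35*v^4 - 12*v^3*w^3 - 24*v^3*w^2 - 12*v^3*w + v^2*w^4 + 2*v^2*w^3 + v^2*w^2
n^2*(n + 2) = n^3 + 2*n^2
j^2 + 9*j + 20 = (j + 4)*(j + 5)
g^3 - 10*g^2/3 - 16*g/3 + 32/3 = (g - 4)*(g - 4/3)*(g + 2)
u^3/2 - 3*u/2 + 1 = (u/2 + 1)*(u - 1)^2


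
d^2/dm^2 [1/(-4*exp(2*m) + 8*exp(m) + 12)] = (4*(1 - exp(m))^2*exp(m) + (2*exp(m) - 1)*(-exp(2*m) + 2*exp(m) + 3))*exp(m)/(2*(-exp(2*m) + 2*exp(m) + 3)^3)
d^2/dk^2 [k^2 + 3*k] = 2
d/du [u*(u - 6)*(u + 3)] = 3*u^2 - 6*u - 18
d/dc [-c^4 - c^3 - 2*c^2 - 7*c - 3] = -4*c^3 - 3*c^2 - 4*c - 7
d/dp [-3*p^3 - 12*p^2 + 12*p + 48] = -9*p^2 - 24*p + 12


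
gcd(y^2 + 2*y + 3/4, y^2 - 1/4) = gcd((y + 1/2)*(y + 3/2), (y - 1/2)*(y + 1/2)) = y + 1/2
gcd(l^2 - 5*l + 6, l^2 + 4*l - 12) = l - 2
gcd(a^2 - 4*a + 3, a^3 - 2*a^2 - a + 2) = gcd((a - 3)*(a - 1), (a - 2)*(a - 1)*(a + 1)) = a - 1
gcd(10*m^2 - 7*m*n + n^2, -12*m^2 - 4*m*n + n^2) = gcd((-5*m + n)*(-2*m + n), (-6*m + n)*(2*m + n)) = 1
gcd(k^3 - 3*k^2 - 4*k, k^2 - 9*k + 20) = k - 4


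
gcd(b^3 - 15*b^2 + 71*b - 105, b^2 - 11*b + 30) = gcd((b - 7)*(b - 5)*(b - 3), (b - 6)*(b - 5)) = b - 5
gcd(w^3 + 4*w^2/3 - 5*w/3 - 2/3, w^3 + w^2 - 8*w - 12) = w + 2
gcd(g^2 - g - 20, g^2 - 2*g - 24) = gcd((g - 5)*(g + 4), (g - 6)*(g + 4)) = g + 4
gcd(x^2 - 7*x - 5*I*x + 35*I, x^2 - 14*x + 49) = x - 7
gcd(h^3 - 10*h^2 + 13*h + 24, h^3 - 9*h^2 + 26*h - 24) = h - 3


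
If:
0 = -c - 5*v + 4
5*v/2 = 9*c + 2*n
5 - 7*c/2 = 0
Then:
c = 10/7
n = -81/14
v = 18/35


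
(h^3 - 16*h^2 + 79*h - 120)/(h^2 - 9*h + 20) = (h^2 - 11*h + 24)/(h - 4)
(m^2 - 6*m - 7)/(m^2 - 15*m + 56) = (m + 1)/(m - 8)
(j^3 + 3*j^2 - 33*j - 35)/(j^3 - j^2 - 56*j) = (j^2 - 4*j - 5)/(j*(j - 8))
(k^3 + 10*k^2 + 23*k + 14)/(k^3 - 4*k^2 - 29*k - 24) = (k^2 + 9*k + 14)/(k^2 - 5*k - 24)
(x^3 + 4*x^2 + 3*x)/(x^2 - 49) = x*(x^2 + 4*x + 3)/(x^2 - 49)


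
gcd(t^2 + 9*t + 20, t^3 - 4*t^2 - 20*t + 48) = t + 4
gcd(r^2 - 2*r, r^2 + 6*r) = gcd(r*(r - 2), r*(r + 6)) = r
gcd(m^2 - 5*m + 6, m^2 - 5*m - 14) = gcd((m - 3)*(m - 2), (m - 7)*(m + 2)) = 1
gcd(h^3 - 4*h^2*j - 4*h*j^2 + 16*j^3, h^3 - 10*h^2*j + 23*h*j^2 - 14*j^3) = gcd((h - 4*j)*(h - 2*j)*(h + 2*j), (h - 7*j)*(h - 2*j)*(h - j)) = h - 2*j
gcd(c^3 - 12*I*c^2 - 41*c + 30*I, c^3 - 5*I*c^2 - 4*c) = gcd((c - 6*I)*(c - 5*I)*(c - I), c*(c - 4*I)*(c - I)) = c - I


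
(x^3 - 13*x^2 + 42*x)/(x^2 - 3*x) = (x^2 - 13*x + 42)/(x - 3)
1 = 1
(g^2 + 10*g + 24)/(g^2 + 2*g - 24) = (g + 4)/(g - 4)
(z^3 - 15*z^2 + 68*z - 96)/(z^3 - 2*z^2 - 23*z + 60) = (z - 8)/(z + 5)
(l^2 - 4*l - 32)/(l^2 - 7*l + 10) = (l^2 - 4*l - 32)/(l^2 - 7*l + 10)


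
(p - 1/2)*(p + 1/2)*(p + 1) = p^3 + p^2 - p/4 - 1/4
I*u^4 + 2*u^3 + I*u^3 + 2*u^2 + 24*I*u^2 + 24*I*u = u*(u - 6*I)*(u + 4*I)*(I*u + I)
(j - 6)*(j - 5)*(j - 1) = j^3 - 12*j^2 + 41*j - 30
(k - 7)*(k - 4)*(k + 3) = k^3 - 8*k^2 - 5*k + 84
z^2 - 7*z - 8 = (z - 8)*(z + 1)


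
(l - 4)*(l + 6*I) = l^2 - 4*l + 6*I*l - 24*I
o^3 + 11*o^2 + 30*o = o*(o + 5)*(o + 6)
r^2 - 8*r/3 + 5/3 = (r - 5/3)*(r - 1)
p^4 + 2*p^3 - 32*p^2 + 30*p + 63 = (p - 3)^2*(p + 1)*(p + 7)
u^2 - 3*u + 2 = (u - 2)*(u - 1)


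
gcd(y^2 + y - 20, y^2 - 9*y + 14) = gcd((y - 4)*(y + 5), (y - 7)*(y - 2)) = 1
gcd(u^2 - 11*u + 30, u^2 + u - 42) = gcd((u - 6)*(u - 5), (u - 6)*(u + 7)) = u - 6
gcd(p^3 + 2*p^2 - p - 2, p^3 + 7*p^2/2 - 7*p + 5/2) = p - 1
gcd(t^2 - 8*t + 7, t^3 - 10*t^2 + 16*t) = 1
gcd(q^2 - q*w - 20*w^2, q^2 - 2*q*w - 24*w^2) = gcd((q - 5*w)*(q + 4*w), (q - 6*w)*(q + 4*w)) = q + 4*w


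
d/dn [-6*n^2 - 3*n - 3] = -12*n - 3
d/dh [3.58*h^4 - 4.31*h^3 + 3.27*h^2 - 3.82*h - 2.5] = 14.32*h^3 - 12.93*h^2 + 6.54*h - 3.82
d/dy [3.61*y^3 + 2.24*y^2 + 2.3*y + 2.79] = 10.83*y^2 + 4.48*y + 2.3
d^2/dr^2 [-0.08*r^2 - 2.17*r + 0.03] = -0.160000000000000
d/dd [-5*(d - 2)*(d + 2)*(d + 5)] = -15*d^2 - 50*d + 20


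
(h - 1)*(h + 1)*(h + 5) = h^3 + 5*h^2 - h - 5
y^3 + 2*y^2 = y^2*(y + 2)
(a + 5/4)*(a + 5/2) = a^2 + 15*a/4 + 25/8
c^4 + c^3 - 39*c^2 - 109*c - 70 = (c - 7)*(c + 1)*(c + 2)*(c + 5)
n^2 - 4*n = n*(n - 4)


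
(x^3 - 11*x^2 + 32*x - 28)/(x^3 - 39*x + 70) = (x^2 - 9*x + 14)/(x^2 + 2*x - 35)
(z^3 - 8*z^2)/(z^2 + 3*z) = z*(z - 8)/(z + 3)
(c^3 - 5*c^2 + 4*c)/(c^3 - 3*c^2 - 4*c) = (c - 1)/(c + 1)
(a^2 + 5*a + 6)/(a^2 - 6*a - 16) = (a + 3)/(a - 8)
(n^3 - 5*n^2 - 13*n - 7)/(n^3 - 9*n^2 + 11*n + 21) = (n + 1)/(n - 3)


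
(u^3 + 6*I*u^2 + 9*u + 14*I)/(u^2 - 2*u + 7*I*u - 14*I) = (u^2 - I*u + 2)/(u - 2)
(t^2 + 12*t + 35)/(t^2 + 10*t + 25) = (t + 7)/(t + 5)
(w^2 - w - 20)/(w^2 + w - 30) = (w + 4)/(w + 6)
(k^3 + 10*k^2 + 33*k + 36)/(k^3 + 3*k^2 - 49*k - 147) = (k^2 + 7*k + 12)/(k^2 - 49)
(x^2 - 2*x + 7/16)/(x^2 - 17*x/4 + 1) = (x - 7/4)/(x - 4)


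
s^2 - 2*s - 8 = (s - 4)*(s + 2)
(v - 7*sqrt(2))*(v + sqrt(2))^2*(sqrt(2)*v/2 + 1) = sqrt(2)*v^4/2 - 4*v^3 - 18*sqrt(2)*v^2 - 40*v - 14*sqrt(2)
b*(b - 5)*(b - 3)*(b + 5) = b^4 - 3*b^3 - 25*b^2 + 75*b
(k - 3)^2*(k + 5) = k^3 - k^2 - 21*k + 45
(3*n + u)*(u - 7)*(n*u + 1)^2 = 3*n^3*u^3 - 21*n^3*u^2 + n^2*u^4 - 7*n^2*u^3 + 6*n^2*u^2 - 42*n^2*u + 2*n*u^3 - 14*n*u^2 + 3*n*u - 21*n + u^2 - 7*u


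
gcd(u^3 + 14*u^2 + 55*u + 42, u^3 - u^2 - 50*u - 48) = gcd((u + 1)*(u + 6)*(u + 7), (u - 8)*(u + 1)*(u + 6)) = u^2 + 7*u + 6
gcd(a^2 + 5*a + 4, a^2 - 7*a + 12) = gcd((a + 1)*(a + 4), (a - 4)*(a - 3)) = 1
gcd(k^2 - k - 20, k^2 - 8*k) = 1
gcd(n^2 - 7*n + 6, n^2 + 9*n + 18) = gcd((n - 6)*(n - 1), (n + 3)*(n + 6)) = 1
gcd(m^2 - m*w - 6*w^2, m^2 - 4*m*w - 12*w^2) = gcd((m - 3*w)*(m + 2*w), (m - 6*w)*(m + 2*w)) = m + 2*w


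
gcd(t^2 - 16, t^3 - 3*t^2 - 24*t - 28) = 1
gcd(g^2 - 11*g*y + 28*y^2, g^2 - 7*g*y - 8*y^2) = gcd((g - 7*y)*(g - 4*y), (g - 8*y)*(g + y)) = 1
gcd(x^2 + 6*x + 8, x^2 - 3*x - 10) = x + 2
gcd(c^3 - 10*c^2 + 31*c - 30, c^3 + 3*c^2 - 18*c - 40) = 1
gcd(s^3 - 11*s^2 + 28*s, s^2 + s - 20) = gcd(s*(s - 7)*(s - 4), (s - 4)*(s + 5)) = s - 4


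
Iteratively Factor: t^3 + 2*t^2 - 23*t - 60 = (t + 3)*(t^2 - t - 20) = (t + 3)*(t + 4)*(t - 5)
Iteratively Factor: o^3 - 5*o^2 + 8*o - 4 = (o - 2)*(o^2 - 3*o + 2) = (o - 2)^2*(o - 1)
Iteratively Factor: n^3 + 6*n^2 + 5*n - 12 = (n - 1)*(n^2 + 7*n + 12) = (n - 1)*(n + 3)*(n + 4)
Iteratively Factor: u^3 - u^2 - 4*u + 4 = (u - 1)*(u^2 - 4) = (u - 2)*(u - 1)*(u + 2)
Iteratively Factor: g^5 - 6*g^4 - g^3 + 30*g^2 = (g - 3)*(g^4 - 3*g^3 - 10*g^2) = g*(g - 3)*(g^3 - 3*g^2 - 10*g) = g^2*(g - 3)*(g^2 - 3*g - 10) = g^2*(g - 5)*(g - 3)*(g + 2)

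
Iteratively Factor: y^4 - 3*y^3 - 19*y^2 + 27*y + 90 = (y + 2)*(y^3 - 5*y^2 - 9*y + 45) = (y + 2)*(y + 3)*(y^2 - 8*y + 15) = (y - 5)*(y + 2)*(y + 3)*(y - 3)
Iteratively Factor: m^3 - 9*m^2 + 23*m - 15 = (m - 1)*(m^2 - 8*m + 15) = (m - 5)*(m - 1)*(m - 3)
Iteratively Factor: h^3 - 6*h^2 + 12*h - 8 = (h - 2)*(h^2 - 4*h + 4) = (h - 2)^2*(h - 2)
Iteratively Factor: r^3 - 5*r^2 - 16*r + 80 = (r - 4)*(r^2 - r - 20) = (r - 4)*(r + 4)*(r - 5)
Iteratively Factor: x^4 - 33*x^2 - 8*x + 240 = (x + 4)*(x^3 - 4*x^2 - 17*x + 60) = (x + 4)^2*(x^2 - 8*x + 15) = (x - 5)*(x + 4)^2*(x - 3)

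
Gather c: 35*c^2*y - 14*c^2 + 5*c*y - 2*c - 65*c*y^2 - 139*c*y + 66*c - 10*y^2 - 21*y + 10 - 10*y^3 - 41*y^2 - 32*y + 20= c^2*(35*y - 14) + c*(-65*y^2 - 134*y + 64) - 10*y^3 - 51*y^2 - 53*y + 30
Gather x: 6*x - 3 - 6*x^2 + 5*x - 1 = -6*x^2 + 11*x - 4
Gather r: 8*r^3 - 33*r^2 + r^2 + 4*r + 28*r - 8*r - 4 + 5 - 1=8*r^3 - 32*r^2 + 24*r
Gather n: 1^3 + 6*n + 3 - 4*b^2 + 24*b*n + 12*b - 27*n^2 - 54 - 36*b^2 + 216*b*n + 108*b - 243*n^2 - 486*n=-40*b^2 + 120*b - 270*n^2 + n*(240*b - 480) - 50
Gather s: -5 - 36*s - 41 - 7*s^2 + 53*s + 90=-7*s^2 + 17*s + 44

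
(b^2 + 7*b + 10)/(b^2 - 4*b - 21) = (b^2 + 7*b + 10)/(b^2 - 4*b - 21)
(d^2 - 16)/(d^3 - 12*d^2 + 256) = (d - 4)/(d^2 - 16*d + 64)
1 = 1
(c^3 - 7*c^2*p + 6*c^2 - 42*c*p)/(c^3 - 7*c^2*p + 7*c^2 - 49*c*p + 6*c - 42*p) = c/(c + 1)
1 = 1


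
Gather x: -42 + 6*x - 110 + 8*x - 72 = 14*x - 224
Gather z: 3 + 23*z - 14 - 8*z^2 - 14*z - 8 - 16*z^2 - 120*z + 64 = -24*z^2 - 111*z + 45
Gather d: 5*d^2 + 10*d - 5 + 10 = 5*d^2 + 10*d + 5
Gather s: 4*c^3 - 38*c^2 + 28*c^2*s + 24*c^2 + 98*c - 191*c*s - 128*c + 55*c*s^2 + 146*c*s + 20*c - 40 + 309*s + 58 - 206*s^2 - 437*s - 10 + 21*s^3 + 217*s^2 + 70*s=4*c^3 - 14*c^2 - 10*c + 21*s^3 + s^2*(55*c + 11) + s*(28*c^2 - 45*c - 58) + 8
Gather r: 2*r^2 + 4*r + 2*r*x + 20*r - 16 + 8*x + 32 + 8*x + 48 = 2*r^2 + r*(2*x + 24) + 16*x + 64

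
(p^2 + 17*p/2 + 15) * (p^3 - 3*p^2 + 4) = p^5 + 11*p^4/2 - 21*p^3/2 - 41*p^2 + 34*p + 60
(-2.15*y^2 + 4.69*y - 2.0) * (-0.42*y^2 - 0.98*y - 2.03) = 0.903*y^4 + 0.1372*y^3 + 0.608299999999999*y^2 - 7.5607*y + 4.06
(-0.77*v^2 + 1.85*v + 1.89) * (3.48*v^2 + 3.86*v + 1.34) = -2.6796*v^4 + 3.4658*v^3 + 12.6864*v^2 + 9.7744*v + 2.5326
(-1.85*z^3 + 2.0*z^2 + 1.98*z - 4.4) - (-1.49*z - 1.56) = -1.85*z^3 + 2.0*z^2 + 3.47*z - 2.84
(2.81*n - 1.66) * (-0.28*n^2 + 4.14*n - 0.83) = -0.7868*n^3 + 12.0982*n^2 - 9.2047*n + 1.3778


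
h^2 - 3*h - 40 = (h - 8)*(h + 5)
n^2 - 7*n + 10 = (n - 5)*(n - 2)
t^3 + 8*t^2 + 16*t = t*(t + 4)^2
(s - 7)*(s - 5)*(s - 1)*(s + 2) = s^4 - 11*s^3 + 21*s^2 + 59*s - 70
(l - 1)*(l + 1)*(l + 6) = l^3 + 6*l^2 - l - 6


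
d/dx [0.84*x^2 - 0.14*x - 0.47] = 1.68*x - 0.14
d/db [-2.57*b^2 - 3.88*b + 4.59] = -5.14*b - 3.88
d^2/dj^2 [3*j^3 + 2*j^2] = 18*j + 4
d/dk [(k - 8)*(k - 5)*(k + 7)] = 3*k^2 - 12*k - 51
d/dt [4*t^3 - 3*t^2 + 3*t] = 12*t^2 - 6*t + 3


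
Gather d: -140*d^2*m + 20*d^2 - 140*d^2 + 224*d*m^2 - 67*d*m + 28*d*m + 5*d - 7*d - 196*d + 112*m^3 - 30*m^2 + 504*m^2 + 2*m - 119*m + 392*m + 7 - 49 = d^2*(-140*m - 120) + d*(224*m^2 - 39*m - 198) + 112*m^3 + 474*m^2 + 275*m - 42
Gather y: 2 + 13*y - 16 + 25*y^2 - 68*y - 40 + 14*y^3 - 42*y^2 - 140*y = 14*y^3 - 17*y^2 - 195*y - 54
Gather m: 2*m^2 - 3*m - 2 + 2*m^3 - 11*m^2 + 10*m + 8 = 2*m^3 - 9*m^2 + 7*m + 6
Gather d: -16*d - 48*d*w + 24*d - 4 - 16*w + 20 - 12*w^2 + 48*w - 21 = d*(8 - 48*w) - 12*w^2 + 32*w - 5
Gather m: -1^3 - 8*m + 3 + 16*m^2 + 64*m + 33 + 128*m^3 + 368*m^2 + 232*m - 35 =128*m^3 + 384*m^2 + 288*m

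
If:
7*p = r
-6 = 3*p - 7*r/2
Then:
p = 12/43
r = 84/43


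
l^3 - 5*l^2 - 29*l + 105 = (l - 7)*(l - 3)*(l + 5)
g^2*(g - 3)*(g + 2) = g^4 - g^3 - 6*g^2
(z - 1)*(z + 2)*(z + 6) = z^3 + 7*z^2 + 4*z - 12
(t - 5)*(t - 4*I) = t^2 - 5*t - 4*I*t + 20*I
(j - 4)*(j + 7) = j^2 + 3*j - 28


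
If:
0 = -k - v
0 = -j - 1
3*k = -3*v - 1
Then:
No Solution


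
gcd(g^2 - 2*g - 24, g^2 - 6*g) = g - 6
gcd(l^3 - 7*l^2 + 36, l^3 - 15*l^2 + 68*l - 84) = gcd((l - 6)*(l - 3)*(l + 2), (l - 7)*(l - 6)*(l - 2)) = l - 6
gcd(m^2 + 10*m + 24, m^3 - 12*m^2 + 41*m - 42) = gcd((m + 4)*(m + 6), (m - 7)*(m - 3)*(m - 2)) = 1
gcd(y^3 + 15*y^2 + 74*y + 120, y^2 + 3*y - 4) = y + 4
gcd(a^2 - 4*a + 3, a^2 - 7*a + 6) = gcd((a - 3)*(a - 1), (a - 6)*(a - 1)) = a - 1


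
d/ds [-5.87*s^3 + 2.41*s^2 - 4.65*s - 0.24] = -17.61*s^2 + 4.82*s - 4.65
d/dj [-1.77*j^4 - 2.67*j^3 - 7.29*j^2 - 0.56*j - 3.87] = -7.08*j^3 - 8.01*j^2 - 14.58*j - 0.56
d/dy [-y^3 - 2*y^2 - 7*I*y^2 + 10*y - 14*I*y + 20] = -3*y^2 - 4*y - 14*I*y + 10 - 14*I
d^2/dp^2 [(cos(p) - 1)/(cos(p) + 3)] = 4*(cos(p)^2 - 3*cos(p) - 2)/(cos(p) + 3)^3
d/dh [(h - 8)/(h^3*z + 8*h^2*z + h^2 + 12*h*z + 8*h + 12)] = (h^3*z + 8*h^2*z + h^2 + 12*h*z + 8*h - (h - 8)*(3*h^2*z + 16*h*z + 2*h + 12*z + 8) + 12)/(h^3*z + 8*h^2*z + h^2 + 12*h*z + 8*h + 12)^2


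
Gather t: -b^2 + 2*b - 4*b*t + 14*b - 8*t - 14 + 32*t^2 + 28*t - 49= -b^2 + 16*b + 32*t^2 + t*(20 - 4*b) - 63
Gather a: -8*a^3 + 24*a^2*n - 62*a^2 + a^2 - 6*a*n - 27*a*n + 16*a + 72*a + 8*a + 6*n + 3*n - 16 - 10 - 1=-8*a^3 + a^2*(24*n - 61) + a*(96 - 33*n) + 9*n - 27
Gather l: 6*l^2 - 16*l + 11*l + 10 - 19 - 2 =6*l^2 - 5*l - 11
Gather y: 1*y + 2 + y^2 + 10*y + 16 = y^2 + 11*y + 18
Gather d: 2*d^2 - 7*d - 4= 2*d^2 - 7*d - 4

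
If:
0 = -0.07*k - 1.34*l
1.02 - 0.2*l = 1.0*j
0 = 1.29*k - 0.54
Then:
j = 1.02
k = 0.42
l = -0.02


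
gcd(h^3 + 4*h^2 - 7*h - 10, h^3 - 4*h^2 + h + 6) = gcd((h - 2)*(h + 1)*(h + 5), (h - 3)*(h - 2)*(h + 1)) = h^2 - h - 2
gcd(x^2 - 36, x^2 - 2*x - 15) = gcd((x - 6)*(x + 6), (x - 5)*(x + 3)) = 1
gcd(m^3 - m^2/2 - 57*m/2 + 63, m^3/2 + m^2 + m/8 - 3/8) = 1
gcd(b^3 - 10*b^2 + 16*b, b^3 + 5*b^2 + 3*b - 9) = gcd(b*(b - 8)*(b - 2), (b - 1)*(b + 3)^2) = 1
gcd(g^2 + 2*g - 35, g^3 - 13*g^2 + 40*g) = g - 5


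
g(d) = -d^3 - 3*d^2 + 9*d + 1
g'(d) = -3*d^2 - 6*d + 9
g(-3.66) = -23.10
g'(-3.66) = -9.23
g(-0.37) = -2.69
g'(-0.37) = 10.81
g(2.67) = -15.39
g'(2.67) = -28.41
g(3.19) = -33.28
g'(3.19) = -40.67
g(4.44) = -105.71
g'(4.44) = -76.78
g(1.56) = 3.94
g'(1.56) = -7.66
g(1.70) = 2.72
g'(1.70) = -9.87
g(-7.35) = 169.85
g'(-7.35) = -108.97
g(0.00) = 1.00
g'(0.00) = 9.00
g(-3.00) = -26.00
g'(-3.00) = 0.00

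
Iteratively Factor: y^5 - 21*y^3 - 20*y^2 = (y - 5)*(y^4 + 5*y^3 + 4*y^2) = y*(y - 5)*(y^3 + 5*y^2 + 4*y) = y^2*(y - 5)*(y^2 + 5*y + 4) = y^2*(y - 5)*(y + 1)*(y + 4)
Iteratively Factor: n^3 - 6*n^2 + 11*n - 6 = (n - 3)*(n^2 - 3*n + 2) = (n - 3)*(n - 1)*(n - 2)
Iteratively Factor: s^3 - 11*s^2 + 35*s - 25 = (s - 1)*(s^2 - 10*s + 25) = (s - 5)*(s - 1)*(s - 5)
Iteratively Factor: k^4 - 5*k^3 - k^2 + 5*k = (k - 1)*(k^3 - 4*k^2 - 5*k) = (k - 5)*(k - 1)*(k^2 + k) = k*(k - 5)*(k - 1)*(k + 1)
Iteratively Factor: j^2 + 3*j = (j)*(j + 3)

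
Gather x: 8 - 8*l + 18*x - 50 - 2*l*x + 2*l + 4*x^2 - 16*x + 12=-6*l + 4*x^2 + x*(2 - 2*l) - 30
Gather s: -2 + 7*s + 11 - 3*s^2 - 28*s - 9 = -3*s^2 - 21*s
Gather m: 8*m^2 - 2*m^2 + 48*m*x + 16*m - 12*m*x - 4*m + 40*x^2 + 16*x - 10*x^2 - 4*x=6*m^2 + m*(36*x + 12) + 30*x^2 + 12*x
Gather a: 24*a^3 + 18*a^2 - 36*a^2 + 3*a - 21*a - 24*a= 24*a^3 - 18*a^2 - 42*a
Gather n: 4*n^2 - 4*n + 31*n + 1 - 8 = 4*n^2 + 27*n - 7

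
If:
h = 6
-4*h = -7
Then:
No Solution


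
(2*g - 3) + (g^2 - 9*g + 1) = g^2 - 7*g - 2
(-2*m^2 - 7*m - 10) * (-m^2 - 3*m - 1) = 2*m^4 + 13*m^3 + 33*m^2 + 37*m + 10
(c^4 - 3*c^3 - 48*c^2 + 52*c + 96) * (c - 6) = c^5 - 9*c^4 - 30*c^3 + 340*c^2 - 216*c - 576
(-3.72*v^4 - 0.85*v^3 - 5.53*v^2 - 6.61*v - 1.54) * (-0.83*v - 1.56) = 3.0876*v^5 + 6.5087*v^4 + 5.9159*v^3 + 14.1131*v^2 + 11.5898*v + 2.4024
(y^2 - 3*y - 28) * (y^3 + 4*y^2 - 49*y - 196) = y^5 + y^4 - 89*y^3 - 161*y^2 + 1960*y + 5488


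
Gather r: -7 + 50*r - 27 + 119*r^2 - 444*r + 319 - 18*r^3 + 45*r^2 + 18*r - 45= -18*r^3 + 164*r^2 - 376*r + 240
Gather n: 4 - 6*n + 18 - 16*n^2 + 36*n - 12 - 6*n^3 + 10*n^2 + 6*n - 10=-6*n^3 - 6*n^2 + 36*n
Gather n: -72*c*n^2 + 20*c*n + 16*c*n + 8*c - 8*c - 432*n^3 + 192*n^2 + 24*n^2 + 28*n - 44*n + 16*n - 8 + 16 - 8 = 36*c*n - 432*n^3 + n^2*(216 - 72*c)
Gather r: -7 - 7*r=-7*r - 7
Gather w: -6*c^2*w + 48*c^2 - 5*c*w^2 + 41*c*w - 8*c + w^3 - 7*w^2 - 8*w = 48*c^2 - 8*c + w^3 + w^2*(-5*c - 7) + w*(-6*c^2 + 41*c - 8)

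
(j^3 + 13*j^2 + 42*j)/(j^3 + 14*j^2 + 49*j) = (j + 6)/(j + 7)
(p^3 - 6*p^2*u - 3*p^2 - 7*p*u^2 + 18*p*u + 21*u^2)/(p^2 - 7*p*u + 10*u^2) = (p^3 - 6*p^2*u - 3*p^2 - 7*p*u^2 + 18*p*u + 21*u^2)/(p^2 - 7*p*u + 10*u^2)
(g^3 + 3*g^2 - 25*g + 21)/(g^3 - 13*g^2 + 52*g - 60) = (g^3 + 3*g^2 - 25*g + 21)/(g^3 - 13*g^2 + 52*g - 60)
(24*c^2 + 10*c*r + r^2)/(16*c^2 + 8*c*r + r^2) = (6*c + r)/(4*c + r)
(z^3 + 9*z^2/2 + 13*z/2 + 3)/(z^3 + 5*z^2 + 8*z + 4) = (z + 3/2)/(z + 2)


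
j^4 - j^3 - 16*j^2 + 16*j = j*(j - 4)*(j - 1)*(j + 4)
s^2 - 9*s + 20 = (s - 5)*(s - 4)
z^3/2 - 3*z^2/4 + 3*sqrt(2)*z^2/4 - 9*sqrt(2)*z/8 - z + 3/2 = (z/2 + sqrt(2))*(z - 3/2)*(z - sqrt(2)/2)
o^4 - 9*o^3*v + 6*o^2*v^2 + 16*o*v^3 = o*(o - 8*v)*(o - 2*v)*(o + v)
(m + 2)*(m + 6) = m^2 + 8*m + 12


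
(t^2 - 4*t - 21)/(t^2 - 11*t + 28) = (t + 3)/(t - 4)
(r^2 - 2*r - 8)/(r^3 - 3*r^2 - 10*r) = (r - 4)/(r*(r - 5))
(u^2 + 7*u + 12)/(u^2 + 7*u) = (u^2 + 7*u + 12)/(u*(u + 7))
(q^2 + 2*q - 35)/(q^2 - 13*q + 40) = (q + 7)/(q - 8)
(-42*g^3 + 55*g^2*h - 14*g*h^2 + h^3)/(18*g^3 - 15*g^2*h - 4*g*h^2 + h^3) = (-7*g + h)/(3*g + h)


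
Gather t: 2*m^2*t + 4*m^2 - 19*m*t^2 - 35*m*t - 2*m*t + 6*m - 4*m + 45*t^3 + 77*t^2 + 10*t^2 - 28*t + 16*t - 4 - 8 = 4*m^2 + 2*m + 45*t^3 + t^2*(87 - 19*m) + t*(2*m^2 - 37*m - 12) - 12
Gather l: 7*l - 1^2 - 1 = 7*l - 2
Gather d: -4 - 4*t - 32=-4*t - 36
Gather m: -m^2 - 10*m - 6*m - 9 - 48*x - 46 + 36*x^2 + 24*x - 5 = -m^2 - 16*m + 36*x^2 - 24*x - 60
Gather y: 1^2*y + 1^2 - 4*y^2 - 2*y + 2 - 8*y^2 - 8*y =-12*y^2 - 9*y + 3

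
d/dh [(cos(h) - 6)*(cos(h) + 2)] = 2*(2 - cos(h))*sin(h)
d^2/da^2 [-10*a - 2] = 0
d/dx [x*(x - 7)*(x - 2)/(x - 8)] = (2*x^3 - 33*x^2 + 144*x - 112)/(x^2 - 16*x + 64)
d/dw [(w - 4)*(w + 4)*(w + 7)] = 3*w^2 + 14*w - 16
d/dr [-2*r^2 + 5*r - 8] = 5 - 4*r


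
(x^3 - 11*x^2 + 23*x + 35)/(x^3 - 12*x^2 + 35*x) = (x + 1)/x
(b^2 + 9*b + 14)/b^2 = 1 + 9/b + 14/b^2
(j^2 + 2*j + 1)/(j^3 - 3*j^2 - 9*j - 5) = 1/(j - 5)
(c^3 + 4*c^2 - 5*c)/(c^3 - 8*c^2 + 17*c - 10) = c*(c + 5)/(c^2 - 7*c + 10)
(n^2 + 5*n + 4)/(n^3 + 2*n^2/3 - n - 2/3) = 3*(n + 4)/(3*n^2 - n - 2)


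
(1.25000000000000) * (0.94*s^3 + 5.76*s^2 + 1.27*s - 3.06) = 1.175*s^3 + 7.2*s^2 + 1.5875*s - 3.825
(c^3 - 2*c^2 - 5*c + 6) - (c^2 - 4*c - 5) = c^3 - 3*c^2 - c + 11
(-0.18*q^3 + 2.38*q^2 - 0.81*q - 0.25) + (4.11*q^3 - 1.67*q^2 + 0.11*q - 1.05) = 3.93*q^3 + 0.71*q^2 - 0.7*q - 1.3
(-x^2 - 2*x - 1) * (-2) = 2*x^2 + 4*x + 2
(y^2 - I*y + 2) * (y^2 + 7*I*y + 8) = y^4 + 6*I*y^3 + 17*y^2 + 6*I*y + 16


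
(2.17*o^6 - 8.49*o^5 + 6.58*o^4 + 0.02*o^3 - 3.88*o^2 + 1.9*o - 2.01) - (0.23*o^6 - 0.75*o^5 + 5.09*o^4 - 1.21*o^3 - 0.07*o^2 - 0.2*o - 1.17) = 1.94*o^6 - 7.74*o^5 + 1.49*o^4 + 1.23*o^3 - 3.81*o^2 + 2.1*o - 0.84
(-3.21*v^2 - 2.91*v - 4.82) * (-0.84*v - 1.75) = 2.6964*v^3 + 8.0619*v^2 + 9.1413*v + 8.435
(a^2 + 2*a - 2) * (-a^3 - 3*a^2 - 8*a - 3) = -a^5 - 5*a^4 - 12*a^3 - 13*a^2 + 10*a + 6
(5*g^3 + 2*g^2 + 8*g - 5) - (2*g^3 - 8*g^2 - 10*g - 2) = 3*g^3 + 10*g^2 + 18*g - 3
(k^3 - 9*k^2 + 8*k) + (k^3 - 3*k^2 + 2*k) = 2*k^3 - 12*k^2 + 10*k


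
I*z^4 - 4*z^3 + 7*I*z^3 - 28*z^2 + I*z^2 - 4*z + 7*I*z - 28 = (z + 7)*(z + I)*(z + 4*I)*(I*z + 1)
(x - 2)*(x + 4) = x^2 + 2*x - 8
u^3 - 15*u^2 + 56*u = u*(u - 8)*(u - 7)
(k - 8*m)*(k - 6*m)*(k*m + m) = k^3*m - 14*k^2*m^2 + k^2*m + 48*k*m^3 - 14*k*m^2 + 48*m^3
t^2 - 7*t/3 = t*(t - 7/3)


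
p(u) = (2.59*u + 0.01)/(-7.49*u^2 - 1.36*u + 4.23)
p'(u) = (2.59*u + 0.01)*(14.98*u + 1.36)/(-7.49*u^2 - 1.36*u + 4.23)^2 + 2.59/(-7.49*u^2 - 1.36*u + 4.23)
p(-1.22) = 0.60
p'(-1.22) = 1.43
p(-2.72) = 0.15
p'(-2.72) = 0.07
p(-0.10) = -0.06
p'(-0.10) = 0.61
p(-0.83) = -10.76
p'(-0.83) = 611.70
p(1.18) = -0.39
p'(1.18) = 0.63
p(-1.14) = 0.74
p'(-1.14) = 2.30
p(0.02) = 0.01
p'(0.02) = 0.62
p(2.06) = -0.18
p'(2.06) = 0.10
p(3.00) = -0.12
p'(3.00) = 0.04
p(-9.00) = 0.04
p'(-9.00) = 0.00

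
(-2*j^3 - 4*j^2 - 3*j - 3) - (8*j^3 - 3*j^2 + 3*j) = -10*j^3 - j^2 - 6*j - 3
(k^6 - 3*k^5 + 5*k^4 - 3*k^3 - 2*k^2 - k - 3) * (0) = 0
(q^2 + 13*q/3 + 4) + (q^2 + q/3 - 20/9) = 2*q^2 + 14*q/3 + 16/9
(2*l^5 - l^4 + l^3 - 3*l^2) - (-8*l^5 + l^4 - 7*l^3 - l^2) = 10*l^5 - 2*l^4 + 8*l^3 - 2*l^2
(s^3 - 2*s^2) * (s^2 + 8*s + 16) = s^5 + 6*s^4 - 32*s^2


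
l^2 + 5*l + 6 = (l + 2)*(l + 3)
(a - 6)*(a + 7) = a^2 + a - 42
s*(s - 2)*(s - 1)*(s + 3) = s^4 - 7*s^2 + 6*s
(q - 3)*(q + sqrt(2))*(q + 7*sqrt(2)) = q^3 - 3*q^2 + 8*sqrt(2)*q^2 - 24*sqrt(2)*q + 14*q - 42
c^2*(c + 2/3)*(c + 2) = c^4 + 8*c^3/3 + 4*c^2/3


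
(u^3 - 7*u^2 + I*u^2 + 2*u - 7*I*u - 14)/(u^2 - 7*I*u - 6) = (u^2 + u*(-7 + 2*I) - 14*I)/(u - 6*I)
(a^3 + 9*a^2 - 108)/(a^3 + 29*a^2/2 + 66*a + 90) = 2*(a - 3)/(2*a + 5)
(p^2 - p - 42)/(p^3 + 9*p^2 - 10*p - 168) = (p - 7)/(p^2 + 3*p - 28)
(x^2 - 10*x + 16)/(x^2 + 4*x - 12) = (x - 8)/(x + 6)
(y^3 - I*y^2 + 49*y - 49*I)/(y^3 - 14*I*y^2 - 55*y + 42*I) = (y + 7*I)/(y - 6*I)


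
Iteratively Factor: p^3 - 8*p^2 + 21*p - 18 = (p - 3)*(p^2 - 5*p + 6) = (p - 3)^2*(p - 2)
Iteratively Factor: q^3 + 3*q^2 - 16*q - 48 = (q + 3)*(q^2 - 16) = (q + 3)*(q + 4)*(q - 4)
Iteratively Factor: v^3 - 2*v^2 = (v)*(v^2 - 2*v) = v^2*(v - 2)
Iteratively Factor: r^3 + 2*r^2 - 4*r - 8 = (r + 2)*(r^2 - 4) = (r + 2)^2*(r - 2)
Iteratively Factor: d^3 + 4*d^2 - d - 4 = (d + 1)*(d^2 + 3*d - 4) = (d - 1)*(d + 1)*(d + 4)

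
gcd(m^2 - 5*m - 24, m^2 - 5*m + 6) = 1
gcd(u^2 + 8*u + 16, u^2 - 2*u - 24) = u + 4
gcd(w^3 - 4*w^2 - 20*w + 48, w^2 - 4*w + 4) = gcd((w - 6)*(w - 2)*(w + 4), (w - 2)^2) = w - 2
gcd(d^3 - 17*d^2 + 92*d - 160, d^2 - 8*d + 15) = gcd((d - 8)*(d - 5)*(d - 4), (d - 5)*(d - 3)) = d - 5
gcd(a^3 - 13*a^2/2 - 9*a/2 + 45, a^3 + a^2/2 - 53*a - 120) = a + 5/2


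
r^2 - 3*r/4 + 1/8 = (r - 1/2)*(r - 1/4)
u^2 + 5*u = u*(u + 5)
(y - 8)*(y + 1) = y^2 - 7*y - 8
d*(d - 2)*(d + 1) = d^3 - d^2 - 2*d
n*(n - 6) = n^2 - 6*n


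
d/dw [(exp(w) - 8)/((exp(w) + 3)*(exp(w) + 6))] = (-exp(2*w) + 16*exp(w) + 90)*exp(w)/(exp(4*w) + 18*exp(3*w) + 117*exp(2*w) + 324*exp(w) + 324)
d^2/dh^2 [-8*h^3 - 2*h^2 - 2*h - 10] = -48*h - 4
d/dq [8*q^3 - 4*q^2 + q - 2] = 24*q^2 - 8*q + 1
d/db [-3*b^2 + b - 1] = 1 - 6*b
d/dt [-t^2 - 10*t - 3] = -2*t - 10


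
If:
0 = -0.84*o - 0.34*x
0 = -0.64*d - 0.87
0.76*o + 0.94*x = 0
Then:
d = -1.36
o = 0.00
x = 0.00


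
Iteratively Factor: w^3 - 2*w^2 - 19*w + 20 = (w + 4)*(w^2 - 6*w + 5) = (w - 5)*(w + 4)*(w - 1)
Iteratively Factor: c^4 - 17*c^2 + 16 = (c + 4)*(c^3 - 4*c^2 - c + 4) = (c - 1)*(c + 4)*(c^2 - 3*c - 4) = (c - 4)*(c - 1)*(c + 4)*(c + 1)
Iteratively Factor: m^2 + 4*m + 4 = (m + 2)*(m + 2)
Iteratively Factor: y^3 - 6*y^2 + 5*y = (y)*(y^2 - 6*y + 5) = y*(y - 1)*(y - 5)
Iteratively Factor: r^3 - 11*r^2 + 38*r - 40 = (r - 5)*(r^2 - 6*r + 8) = (r - 5)*(r - 4)*(r - 2)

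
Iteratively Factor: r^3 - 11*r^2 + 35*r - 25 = (r - 5)*(r^2 - 6*r + 5) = (r - 5)*(r - 1)*(r - 5)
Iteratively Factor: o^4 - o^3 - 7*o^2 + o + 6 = (o - 3)*(o^3 + 2*o^2 - o - 2) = (o - 3)*(o + 1)*(o^2 + o - 2) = (o - 3)*(o + 1)*(o + 2)*(o - 1)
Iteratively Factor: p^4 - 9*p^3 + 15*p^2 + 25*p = (p)*(p^3 - 9*p^2 + 15*p + 25) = p*(p - 5)*(p^2 - 4*p - 5) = p*(p - 5)*(p + 1)*(p - 5)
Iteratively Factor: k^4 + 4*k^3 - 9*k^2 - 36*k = (k + 4)*(k^3 - 9*k) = (k - 3)*(k + 4)*(k^2 + 3*k) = k*(k - 3)*(k + 4)*(k + 3)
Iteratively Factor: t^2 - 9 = (t - 3)*(t + 3)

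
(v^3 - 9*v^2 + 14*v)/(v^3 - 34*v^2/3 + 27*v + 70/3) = 3*v*(v - 2)/(3*v^2 - 13*v - 10)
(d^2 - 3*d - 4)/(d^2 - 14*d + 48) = (d^2 - 3*d - 4)/(d^2 - 14*d + 48)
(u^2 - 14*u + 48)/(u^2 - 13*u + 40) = (u - 6)/(u - 5)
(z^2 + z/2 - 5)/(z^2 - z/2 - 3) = (2*z + 5)/(2*z + 3)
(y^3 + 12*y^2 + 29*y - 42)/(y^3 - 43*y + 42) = (y + 6)/(y - 6)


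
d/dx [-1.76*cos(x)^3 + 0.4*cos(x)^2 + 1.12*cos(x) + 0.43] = (5.28*cos(x)^2 - 0.8*cos(x) - 1.12)*sin(x)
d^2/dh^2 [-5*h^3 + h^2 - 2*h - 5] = 2 - 30*h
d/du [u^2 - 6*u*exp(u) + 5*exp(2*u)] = -6*u*exp(u) + 2*u + 10*exp(2*u) - 6*exp(u)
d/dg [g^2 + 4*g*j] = 2*g + 4*j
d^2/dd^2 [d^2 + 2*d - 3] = 2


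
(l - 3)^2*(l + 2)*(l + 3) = l^4 - l^3 - 15*l^2 + 9*l + 54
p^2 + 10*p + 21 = (p + 3)*(p + 7)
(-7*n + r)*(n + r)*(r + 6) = -7*n^2*r - 42*n^2 - 6*n*r^2 - 36*n*r + r^3 + 6*r^2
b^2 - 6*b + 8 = (b - 4)*(b - 2)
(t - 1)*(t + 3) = t^2 + 2*t - 3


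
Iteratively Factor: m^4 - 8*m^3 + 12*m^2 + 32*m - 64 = (m - 4)*(m^3 - 4*m^2 - 4*m + 16) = (m - 4)*(m + 2)*(m^2 - 6*m + 8) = (m - 4)^2*(m + 2)*(m - 2)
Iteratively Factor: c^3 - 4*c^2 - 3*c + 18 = (c - 3)*(c^2 - c - 6) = (c - 3)^2*(c + 2)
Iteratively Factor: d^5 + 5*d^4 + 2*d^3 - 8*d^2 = (d - 1)*(d^4 + 6*d^3 + 8*d^2) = (d - 1)*(d + 4)*(d^3 + 2*d^2) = (d - 1)*(d + 2)*(d + 4)*(d^2) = d*(d - 1)*(d + 2)*(d + 4)*(d)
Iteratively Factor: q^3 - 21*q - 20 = (q + 1)*(q^2 - q - 20) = (q - 5)*(q + 1)*(q + 4)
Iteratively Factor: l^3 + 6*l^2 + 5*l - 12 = (l + 4)*(l^2 + 2*l - 3) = (l - 1)*(l + 4)*(l + 3)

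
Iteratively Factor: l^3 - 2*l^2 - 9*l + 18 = (l - 3)*(l^2 + l - 6) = (l - 3)*(l - 2)*(l + 3)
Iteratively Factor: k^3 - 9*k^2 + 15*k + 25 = (k - 5)*(k^2 - 4*k - 5) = (k - 5)*(k + 1)*(k - 5)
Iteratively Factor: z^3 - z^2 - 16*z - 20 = (z - 5)*(z^2 + 4*z + 4) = (z - 5)*(z + 2)*(z + 2)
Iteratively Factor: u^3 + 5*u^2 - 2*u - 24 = (u + 4)*(u^2 + u - 6) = (u - 2)*(u + 4)*(u + 3)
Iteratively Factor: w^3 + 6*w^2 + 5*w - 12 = (w - 1)*(w^2 + 7*w + 12) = (w - 1)*(w + 3)*(w + 4)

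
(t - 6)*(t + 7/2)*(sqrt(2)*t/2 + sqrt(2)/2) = sqrt(2)*t^3/2 - 3*sqrt(2)*t^2/4 - 47*sqrt(2)*t/4 - 21*sqrt(2)/2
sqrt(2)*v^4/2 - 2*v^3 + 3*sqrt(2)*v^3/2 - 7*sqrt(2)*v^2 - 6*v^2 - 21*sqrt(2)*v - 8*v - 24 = (v + 3)*(v - 4*sqrt(2))*(v + sqrt(2))*(sqrt(2)*v/2 + 1)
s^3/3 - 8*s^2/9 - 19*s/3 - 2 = (s/3 + 1)*(s - 6)*(s + 1/3)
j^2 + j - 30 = (j - 5)*(j + 6)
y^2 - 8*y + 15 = (y - 5)*(y - 3)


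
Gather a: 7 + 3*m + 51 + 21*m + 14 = 24*m + 72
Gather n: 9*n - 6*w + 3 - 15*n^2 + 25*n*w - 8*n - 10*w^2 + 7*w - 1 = -15*n^2 + n*(25*w + 1) - 10*w^2 + w + 2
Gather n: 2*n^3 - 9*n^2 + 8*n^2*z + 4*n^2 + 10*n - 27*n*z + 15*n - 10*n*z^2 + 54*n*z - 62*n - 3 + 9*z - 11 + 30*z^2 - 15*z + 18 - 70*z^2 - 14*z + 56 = 2*n^3 + n^2*(8*z - 5) + n*(-10*z^2 + 27*z - 37) - 40*z^2 - 20*z + 60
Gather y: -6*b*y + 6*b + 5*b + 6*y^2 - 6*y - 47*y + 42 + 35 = 11*b + 6*y^2 + y*(-6*b - 53) + 77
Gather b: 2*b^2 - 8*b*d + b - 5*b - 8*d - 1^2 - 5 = 2*b^2 + b*(-8*d - 4) - 8*d - 6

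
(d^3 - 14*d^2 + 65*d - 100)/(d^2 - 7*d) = (d^3 - 14*d^2 + 65*d - 100)/(d*(d - 7))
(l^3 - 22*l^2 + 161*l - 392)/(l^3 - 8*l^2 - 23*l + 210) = (l^2 - 15*l + 56)/(l^2 - l - 30)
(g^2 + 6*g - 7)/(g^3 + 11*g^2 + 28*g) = (g - 1)/(g*(g + 4))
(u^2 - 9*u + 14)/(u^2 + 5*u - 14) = (u - 7)/(u + 7)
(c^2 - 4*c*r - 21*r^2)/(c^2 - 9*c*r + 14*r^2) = (-c - 3*r)/(-c + 2*r)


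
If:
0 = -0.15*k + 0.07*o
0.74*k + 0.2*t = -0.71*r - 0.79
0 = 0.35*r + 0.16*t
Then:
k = 0.168339768339768*t - 1.06756756756757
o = 0.360728075013789*t - 2.28764478764479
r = -0.457142857142857*t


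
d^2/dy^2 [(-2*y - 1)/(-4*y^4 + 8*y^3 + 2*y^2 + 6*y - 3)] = 4*(96*y^7 - 176*y^6 - 72*y^5 + 276*y^4 - 124*y^3 + 186*y^2 + 72*y + 39)/(64*y^12 - 384*y^11 + 672*y^10 - 416*y^9 + 960*y^8 - 1536*y^7 + 280*y^6 - 1080*y^5 + 792*y^4 - 216*y^3 + 270*y^2 - 162*y + 27)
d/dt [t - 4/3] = 1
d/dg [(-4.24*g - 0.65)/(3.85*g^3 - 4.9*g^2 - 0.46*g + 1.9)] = (32.648*g^3 - 13.2685*g^2 - 6.37*g - 8.355)/(14.8225*g^6 - 37.73*g^5 + 20.468*g^4 + 19.138*g^3 - 18.4084*g^2 - 1.748*g + 3.61)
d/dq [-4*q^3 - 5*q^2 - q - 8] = -12*q^2 - 10*q - 1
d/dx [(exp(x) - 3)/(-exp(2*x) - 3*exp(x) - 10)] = ((exp(x) - 3)*(2*exp(x) + 3) - exp(2*x) - 3*exp(x) - 10)*exp(x)/(exp(2*x) + 3*exp(x) + 10)^2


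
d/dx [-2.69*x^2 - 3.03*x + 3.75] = -5.38*x - 3.03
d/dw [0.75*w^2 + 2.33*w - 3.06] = 1.5*w + 2.33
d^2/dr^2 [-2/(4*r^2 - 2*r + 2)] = 2*(4*r^2 - 2*r - (4*r - 1)^2 + 2)/(2*r^2 - r + 1)^3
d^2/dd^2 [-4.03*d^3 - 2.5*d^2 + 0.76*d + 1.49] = -24.18*d - 5.0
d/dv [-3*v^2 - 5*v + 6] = -6*v - 5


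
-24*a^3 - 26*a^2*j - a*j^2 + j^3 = (-6*a + j)*(a + j)*(4*a + j)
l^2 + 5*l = l*(l + 5)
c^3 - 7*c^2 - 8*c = c*(c - 8)*(c + 1)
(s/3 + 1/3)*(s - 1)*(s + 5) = s^3/3 + 5*s^2/3 - s/3 - 5/3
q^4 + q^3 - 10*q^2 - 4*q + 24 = (q - 2)^2*(q + 2)*(q + 3)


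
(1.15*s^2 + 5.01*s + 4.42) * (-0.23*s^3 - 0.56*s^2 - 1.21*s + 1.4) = -0.2645*s^5 - 1.7963*s^4 - 5.2137*s^3 - 6.9273*s^2 + 1.6658*s + 6.188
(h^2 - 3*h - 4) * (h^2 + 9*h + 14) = h^4 + 6*h^3 - 17*h^2 - 78*h - 56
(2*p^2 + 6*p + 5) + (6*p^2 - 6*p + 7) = 8*p^2 + 12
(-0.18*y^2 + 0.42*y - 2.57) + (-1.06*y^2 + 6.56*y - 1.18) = -1.24*y^2 + 6.98*y - 3.75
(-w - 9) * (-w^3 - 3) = w^4 + 9*w^3 + 3*w + 27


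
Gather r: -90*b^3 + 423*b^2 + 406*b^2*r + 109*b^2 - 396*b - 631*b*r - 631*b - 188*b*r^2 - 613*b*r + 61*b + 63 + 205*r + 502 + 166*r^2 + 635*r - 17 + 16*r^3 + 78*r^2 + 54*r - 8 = -90*b^3 + 532*b^2 - 966*b + 16*r^3 + r^2*(244 - 188*b) + r*(406*b^2 - 1244*b + 894) + 540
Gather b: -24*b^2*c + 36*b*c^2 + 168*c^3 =-24*b^2*c + 36*b*c^2 + 168*c^3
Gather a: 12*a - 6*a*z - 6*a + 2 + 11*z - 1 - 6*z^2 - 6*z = a*(6 - 6*z) - 6*z^2 + 5*z + 1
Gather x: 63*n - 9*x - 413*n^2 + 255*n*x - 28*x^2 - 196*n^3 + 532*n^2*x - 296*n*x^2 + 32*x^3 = -196*n^3 - 413*n^2 + 63*n + 32*x^3 + x^2*(-296*n - 28) + x*(532*n^2 + 255*n - 9)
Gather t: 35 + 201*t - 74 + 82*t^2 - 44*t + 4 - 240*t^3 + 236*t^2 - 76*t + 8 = -240*t^3 + 318*t^2 + 81*t - 27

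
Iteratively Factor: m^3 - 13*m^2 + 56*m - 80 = (m - 4)*(m^2 - 9*m + 20) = (m - 5)*(m - 4)*(m - 4)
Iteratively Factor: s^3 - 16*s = (s - 4)*(s^2 + 4*s) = s*(s - 4)*(s + 4)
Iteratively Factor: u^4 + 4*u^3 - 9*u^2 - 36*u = (u + 4)*(u^3 - 9*u) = (u + 3)*(u + 4)*(u^2 - 3*u) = u*(u + 3)*(u + 4)*(u - 3)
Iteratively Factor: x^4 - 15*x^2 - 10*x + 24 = (x - 4)*(x^3 + 4*x^2 + x - 6) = (x - 4)*(x + 3)*(x^2 + x - 2) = (x - 4)*(x + 2)*(x + 3)*(x - 1)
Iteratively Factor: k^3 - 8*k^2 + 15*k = (k)*(k^2 - 8*k + 15) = k*(k - 3)*(k - 5)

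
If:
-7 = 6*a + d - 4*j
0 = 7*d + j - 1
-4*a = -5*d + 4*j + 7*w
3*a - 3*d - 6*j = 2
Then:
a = -349/147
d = 19/49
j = -12/7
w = 2689/1029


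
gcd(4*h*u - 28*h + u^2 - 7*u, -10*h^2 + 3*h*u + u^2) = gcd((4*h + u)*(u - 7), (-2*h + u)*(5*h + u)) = 1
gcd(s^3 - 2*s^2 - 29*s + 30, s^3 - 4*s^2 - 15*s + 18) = s^2 - 7*s + 6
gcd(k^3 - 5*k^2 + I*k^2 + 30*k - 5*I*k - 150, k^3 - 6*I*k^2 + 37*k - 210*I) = k^2 + I*k + 30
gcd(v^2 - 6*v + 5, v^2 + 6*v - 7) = v - 1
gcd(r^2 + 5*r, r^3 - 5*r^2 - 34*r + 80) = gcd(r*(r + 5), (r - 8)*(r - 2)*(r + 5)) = r + 5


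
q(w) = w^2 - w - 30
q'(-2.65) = -6.30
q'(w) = 2*w - 1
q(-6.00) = 12.00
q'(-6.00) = -13.00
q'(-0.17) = -1.34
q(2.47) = -26.37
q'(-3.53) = -8.06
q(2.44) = -26.49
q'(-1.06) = -3.12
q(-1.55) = -26.05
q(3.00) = -24.00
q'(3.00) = 5.00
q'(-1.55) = -4.10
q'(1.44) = 1.88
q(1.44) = -29.37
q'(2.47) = 3.94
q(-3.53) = -14.01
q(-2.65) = -20.33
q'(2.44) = 3.88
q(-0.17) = -29.80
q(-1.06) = -27.82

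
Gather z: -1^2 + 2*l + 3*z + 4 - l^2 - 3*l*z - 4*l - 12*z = -l^2 - 2*l + z*(-3*l - 9) + 3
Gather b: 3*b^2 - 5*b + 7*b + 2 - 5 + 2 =3*b^2 + 2*b - 1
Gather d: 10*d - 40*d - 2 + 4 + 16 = 18 - 30*d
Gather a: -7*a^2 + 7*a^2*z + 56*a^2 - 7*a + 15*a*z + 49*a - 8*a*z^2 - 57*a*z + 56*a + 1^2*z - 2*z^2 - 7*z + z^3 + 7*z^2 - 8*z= a^2*(7*z + 49) + a*(-8*z^2 - 42*z + 98) + z^3 + 5*z^2 - 14*z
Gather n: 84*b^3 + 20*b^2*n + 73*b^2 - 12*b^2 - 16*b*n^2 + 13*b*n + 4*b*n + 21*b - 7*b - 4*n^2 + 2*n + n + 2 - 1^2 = 84*b^3 + 61*b^2 + 14*b + n^2*(-16*b - 4) + n*(20*b^2 + 17*b + 3) + 1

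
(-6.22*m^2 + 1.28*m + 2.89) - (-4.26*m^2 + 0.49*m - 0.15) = -1.96*m^2 + 0.79*m + 3.04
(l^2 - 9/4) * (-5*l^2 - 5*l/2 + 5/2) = -5*l^4 - 5*l^3/2 + 55*l^2/4 + 45*l/8 - 45/8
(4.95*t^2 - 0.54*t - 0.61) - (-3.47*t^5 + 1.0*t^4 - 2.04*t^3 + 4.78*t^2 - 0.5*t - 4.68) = 3.47*t^5 - 1.0*t^4 + 2.04*t^3 + 0.17*t^2 - 0.04*t + 4.07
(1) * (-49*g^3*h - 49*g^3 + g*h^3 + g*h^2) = -49*g^3*h - 49*g^3 + g*h^3 + g*h^2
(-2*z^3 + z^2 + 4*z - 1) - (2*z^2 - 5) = -2*z^3 - z^2 + 4*z + 4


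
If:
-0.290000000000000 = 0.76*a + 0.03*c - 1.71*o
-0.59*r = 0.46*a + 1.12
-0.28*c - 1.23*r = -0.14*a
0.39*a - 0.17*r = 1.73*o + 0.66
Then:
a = -2.42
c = -1.15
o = -0.93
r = -0.01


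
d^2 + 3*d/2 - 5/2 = (d - 1)*(d + 5/2)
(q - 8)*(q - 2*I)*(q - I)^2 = q^4 - 8*q^3 - 4*I*q^3 - 5*q^2 + 32*I*q^2 + 40*q + 2*I*q - 16*I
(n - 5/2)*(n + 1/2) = n^2 - 2*n - 5/4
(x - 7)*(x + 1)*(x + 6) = x^3 - 43*x - 42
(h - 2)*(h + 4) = h^2 + 2*h - 8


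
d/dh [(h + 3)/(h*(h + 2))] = (-h^2 - 6*h - 6)/(h^2*(h^2 + 4*h + 4))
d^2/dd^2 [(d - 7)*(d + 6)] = 2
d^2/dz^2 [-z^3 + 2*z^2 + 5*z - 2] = 4 - 6*z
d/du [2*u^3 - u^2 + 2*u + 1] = 6*u^2 - 2*u + 2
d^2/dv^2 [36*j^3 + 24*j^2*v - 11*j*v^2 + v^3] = -22*j + 6*v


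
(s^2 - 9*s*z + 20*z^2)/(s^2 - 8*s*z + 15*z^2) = (-s + 4*z)/(-s + 3*z)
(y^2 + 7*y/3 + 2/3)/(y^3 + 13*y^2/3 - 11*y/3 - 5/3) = (y + 2)/(y^2 + 4*y - 5)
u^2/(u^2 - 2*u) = u/(u - 2)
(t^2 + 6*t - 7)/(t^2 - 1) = (t + 7)/(t + 1)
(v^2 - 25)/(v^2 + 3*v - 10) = (v - 5)/(v - 2)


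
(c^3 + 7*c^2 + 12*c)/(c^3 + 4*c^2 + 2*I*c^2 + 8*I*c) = (c + 3)/(c + 2*I)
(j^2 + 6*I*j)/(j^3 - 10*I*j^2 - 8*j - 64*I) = j*(j + 6*I)/(j^3 - 10*I*j^2 - 8*j - 64*I)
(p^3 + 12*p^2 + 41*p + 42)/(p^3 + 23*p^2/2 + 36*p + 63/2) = 2*(p + 2)/(2*p + 3)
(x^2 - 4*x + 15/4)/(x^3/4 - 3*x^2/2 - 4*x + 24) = (4*x^2 - 16*x + 15)/(x^3 - 6*x^2 - 16*x + 96)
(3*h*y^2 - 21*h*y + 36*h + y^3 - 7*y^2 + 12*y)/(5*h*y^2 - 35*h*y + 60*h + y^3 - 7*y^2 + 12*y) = (3*h + y)/(5*h + y)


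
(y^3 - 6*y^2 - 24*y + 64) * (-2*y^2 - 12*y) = -2*y^5 + 120*y^3 + 160*y^2 - 768*y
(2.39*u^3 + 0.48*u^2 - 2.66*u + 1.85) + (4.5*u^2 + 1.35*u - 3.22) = 2.39*u^3 + 4.98*u^2 - 1.31*u - 1.37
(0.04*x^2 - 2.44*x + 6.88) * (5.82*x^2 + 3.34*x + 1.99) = 0.2328*x^4 - 14.0672*x^3 + 31.9716*x^2 + 18.1236*x + 13.6912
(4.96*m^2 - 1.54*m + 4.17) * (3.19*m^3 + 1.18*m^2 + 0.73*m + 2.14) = 15.8224*m^5 + 0.940199999999999*m^4 + 15.1059*m^3 + 14.4108*m^2 - 0.251500000000001*m + 8.9238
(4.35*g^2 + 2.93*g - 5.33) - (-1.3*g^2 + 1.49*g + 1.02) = 5.65*g^2 + 1.44*g - 6.35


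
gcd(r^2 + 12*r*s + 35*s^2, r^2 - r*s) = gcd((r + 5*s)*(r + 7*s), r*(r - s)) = 1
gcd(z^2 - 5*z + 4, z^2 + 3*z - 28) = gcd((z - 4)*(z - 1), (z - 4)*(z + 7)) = z - 4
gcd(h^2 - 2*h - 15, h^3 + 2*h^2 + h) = 1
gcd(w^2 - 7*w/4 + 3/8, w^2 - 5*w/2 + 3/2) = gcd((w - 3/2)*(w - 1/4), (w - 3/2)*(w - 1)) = w - 3/2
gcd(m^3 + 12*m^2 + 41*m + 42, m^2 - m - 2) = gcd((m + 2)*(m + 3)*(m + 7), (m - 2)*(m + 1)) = 1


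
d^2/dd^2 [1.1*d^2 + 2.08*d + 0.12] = 2.20000000000000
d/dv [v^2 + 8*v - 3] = 2*v + 8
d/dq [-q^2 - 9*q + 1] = -2*q - 9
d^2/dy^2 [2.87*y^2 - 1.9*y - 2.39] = 5.74000000000000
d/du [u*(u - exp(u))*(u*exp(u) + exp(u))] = (u*(1 - exp(u))*(u + 1) + u*(u + 2)*(u - exp(u)) + (u + 1)*(u - exp(u)))*exp(u)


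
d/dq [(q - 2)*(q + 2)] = 2*q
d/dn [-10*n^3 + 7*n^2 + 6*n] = -30*n^2 + 14*n + 6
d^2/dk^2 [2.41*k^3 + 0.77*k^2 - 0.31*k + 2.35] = 14.46*k + 1.54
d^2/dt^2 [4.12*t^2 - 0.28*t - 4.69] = 8.24000000000000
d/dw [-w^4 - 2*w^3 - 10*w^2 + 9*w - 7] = -4*w^3 - 6*w^2 - 20*w + 9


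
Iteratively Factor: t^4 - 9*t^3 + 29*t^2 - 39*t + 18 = (t - 3)*(t^3 - 6*t^2 + 11*t - 6) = (t - 3)^2*(t^2 - 3*t + 2) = (t - 3)^2*(t - 1)*(t - 2)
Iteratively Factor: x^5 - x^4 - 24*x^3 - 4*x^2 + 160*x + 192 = (x - 4)*(x^4 + 3*x^3 - 12*x^2 - 52*x - 48) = (x - 4)*(x + 2)*(x^3 + x^2 - 14*x - 24) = (x - 4)*(x + 2)^2*(x^2 - x - 12) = (x - 4)^2*(x + 2)^2*(x + 3)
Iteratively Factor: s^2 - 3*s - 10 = (s + 2)*(s - 5)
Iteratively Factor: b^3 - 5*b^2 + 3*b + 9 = (b - 3)*(b^2 - 2*b - 3) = (b - 3)*(b + 1)*(b - 3)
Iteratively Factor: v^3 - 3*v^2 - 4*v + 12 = (v - 3)*(v^2 - 4) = (v - 3)*(v - 2)*(v + 2)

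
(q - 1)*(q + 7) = q^2 + 6*q - 7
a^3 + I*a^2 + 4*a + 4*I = (a - 2*I)*(a + I)*(a + 2*I)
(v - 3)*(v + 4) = v^2 + v - 12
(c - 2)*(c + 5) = c^2 + 3*c - 10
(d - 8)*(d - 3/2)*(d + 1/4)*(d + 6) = d^4 - 13*d^3/4 - 367*d^2/8 + 243*d/4 + 18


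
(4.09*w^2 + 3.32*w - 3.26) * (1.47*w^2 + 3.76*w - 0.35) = 6.0123*w^4 + 20.2588*w^3 + 6.2595*w^2 - 13.4196*w + 1.141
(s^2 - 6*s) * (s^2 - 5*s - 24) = s^4 - 11*s^3 + 6*s^2 + 144*s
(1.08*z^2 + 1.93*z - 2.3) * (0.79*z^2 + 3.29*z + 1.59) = 0.8532*z^4 + 5.0779*z^3 + 6.2499*z^2 - 4.4983*z - 3.657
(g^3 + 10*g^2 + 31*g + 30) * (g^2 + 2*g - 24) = g^5 + 12*g^4 + 27*g^3 - 148*g^2 - 684*g - 720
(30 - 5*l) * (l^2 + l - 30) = -5*l^3 + 25*l^2 + 180*l - 900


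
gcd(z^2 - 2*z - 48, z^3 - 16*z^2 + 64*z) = z - 8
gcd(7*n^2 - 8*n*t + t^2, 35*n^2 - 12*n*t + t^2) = -7*n + t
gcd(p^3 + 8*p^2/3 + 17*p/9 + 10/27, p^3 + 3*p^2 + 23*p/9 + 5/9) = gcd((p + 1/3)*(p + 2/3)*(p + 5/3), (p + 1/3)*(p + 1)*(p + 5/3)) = p^2 + 2*p + 5/9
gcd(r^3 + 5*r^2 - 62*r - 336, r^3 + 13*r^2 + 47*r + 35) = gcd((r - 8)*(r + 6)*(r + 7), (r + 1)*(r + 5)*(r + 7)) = r + 7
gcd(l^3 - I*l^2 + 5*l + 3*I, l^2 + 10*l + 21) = 1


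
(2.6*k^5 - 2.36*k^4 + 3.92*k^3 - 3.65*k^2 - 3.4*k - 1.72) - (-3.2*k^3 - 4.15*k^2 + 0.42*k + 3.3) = 2.6*k^5 - 2.36*k^4 + 7.12*k^3 + 0.5*k^2 - 3.82*k - 5.02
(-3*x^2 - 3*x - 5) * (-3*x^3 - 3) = 9*x^5 + 9*x^4 + 15*x^3 + 9*x^2 + 9*x + 15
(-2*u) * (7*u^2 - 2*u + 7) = -14*u^3 + 4*u^2 - 14*u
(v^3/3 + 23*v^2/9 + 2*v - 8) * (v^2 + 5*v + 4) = v^5/3 + 38*v^4/9 + 145*v^3/9 + 110*v^2/9 - 32*v - 32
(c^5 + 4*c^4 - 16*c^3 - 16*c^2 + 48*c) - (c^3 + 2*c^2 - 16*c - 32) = c^5 + 4*c^4 - 17*c^3 - 18*c^2 + 64*c + 32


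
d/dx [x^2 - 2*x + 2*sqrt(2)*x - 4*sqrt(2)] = 2*x - 2 + 2*sqrt(2)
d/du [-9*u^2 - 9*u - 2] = -18*u - 9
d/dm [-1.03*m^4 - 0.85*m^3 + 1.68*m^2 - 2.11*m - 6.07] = -4.12*m^3 - 2.55*m^2 + 3.36*m - 2.11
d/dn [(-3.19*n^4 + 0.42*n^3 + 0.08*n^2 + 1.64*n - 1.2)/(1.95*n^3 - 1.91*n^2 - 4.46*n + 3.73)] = (-6.2205*n^6 + 12.1858*n^5 + 41.724*n^4 - 57.7372*n^3 + 14.4954*n^2 - 3.9872*n + 0.7652)/(3.8025*n^6 - 7.449*n^5 - 13.7459*n^4 + 31.5842*n^3 + 5.643*n^2 - 33.2716*n + 13.9129)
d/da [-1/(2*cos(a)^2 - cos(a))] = (sin(a)/cos(a)^2 - 4*tan(a))/(2*cos(a) - 1)^2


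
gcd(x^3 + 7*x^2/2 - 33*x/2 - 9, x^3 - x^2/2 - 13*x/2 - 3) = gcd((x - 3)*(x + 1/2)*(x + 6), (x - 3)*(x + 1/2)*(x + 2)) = x^2 - 5*x/2 - 3/2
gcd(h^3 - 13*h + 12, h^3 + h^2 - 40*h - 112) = h + 4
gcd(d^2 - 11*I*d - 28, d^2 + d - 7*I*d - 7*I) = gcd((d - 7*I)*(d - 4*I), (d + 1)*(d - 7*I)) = d - 7*I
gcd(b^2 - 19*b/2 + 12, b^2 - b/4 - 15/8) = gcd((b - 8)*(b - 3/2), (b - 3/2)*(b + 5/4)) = b - 3/2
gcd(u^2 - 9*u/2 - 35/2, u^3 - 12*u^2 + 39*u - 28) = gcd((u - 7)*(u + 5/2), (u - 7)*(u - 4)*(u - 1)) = u - 7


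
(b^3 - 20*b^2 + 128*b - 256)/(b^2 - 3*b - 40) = (b^2 - 12*b + 32)/(b + 5)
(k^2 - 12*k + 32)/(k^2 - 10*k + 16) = (k - 4)/(k - 2)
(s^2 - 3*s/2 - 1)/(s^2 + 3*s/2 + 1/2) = (s - 2)/(s + 1)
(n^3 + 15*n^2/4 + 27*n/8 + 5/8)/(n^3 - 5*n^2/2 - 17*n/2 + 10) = (4*n^2 + 5*n + 1)/(4*(n^2 - 5*n + 4))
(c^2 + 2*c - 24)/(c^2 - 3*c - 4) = (c + 6)/(c + 1)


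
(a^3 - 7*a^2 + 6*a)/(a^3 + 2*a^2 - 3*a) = (a - 6)/(a + 3)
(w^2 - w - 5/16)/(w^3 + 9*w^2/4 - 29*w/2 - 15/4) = (w - 5/4)/(w^2 + 2*w - 15)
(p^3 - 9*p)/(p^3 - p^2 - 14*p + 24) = p*(p + 3)/(p^2 + 2*p - 8)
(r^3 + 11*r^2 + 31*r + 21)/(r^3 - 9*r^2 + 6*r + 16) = (r^2 + 10*r + 21)/(r^2 - 10*r + 16)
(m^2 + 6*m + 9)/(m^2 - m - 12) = (m + 3)/(m - 4)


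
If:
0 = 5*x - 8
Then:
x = 8/5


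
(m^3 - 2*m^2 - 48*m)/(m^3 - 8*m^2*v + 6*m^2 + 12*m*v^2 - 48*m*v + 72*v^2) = m*(m - 8)/(m^2 - 8*m*v + 12*v^2)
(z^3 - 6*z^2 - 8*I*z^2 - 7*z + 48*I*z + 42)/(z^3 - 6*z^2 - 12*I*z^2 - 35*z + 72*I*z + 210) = (z - I)/(z - 5*I)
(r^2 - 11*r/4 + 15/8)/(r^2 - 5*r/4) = (r - 3/2)/r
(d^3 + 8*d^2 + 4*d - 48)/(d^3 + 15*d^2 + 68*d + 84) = (d^2 + 2*d - 8)/(d^2 + 9*d + 14)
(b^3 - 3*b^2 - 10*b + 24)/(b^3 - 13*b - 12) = (b - 2)/(b + 1)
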